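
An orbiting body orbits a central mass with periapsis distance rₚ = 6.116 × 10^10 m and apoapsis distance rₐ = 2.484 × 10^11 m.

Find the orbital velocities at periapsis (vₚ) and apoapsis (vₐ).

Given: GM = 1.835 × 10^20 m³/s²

Use the vis-viva equation v² = GM(2/r − 1/a) with a = (rₚ + rₐ)/2 = (6.116e+10 + 2.484e+11)/2 = 1.5478e+11 m.
vₚ = √(GM · (2/rₚ − 1/a)) = √(1.835e+20 · (2/6.116e+10 − 1/1.5478e+11)) m/s ≈ 6.939e+04 m/s = 69.39 km/s.
vₐ = √(GM · (2/rₐ − 1/a)) = √(1.835e+20 · (2/2.484e+11 − 1/1.5478e+11)) m/s ≈ 1.709e+04 m/s = 17.09 km/s.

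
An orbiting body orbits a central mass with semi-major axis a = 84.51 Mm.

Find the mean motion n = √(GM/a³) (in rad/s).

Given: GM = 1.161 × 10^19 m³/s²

Convert to SI: a = 84.51 Mm = 8.451e+07 m.
n = √(GM / a³).
n = √(1.161e+19 / (8.451e+07)³) rad/s ≈ 0.004386 rad/s.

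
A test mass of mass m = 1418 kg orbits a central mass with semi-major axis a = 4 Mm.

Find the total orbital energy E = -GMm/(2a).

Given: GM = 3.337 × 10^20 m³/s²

Convert to SI: a = 4 Mm = 4e+06 m.
E = −GMm / (2a).
E = −3.337e+20 · 1418 / (2 · 4e+06) J ≈ -5.915e+16 J = -59.15 PJ.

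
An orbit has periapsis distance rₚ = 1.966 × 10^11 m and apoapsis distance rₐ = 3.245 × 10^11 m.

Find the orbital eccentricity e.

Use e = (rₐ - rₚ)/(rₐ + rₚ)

e = (rₐ − rₚ) / (rₐ + rₚ).
e = (3.245e+11 − 1.966e+11) / (3.245e+11 + 1.966e+11) = 1.279e+11 / 5.211e+11 ≈ 0.2454.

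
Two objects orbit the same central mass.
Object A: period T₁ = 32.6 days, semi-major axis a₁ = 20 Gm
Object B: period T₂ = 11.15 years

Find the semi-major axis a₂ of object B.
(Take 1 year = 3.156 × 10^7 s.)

Convert to SI: T₁ = 32.6 days = 2.81664e+06 s; a₁ = 20 Gm = 2e+10 m; T₂ = 11.15 years = 3.51894e+08 s.
Kepler's third law: (T₁/T₂)² = (a₁/a₂)³ ⇒ a₂ = a₁ · (T₂/T₁)^(2/3).
T₂/T₁ = 3.51894e+08 / 2.81664e+06 = 124.934.
a₂ = 2e+10 · (124.934)^(2/3) m ≈ 4.998e+11 m = 499.8 Gm.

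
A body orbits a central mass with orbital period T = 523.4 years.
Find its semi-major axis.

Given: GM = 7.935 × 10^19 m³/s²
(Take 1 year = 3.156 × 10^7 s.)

Convert to SI: T = 523.4 years = 1.65185e+10 s.
Invert Kepler's third law: a = (GM · T² / (4π²))^(1/3).
Substituting T = 1.65185e+10 s and GM = 7.935e+19 m³/s²:
a = (7.935e+19 · (1.65185e+10)² / (4π²))^(1/3) m
a ≈ 8.185e+12 m = 8.185 Tm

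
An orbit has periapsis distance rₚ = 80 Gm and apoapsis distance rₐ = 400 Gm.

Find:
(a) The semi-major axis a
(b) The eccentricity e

Convert to SI: rₚ = 80 Gm = 8e+10 m; rₐ = 400 Gm = 4e+11 m.
(a) a = (rₚ + rₐ) / 2 = (8e+10 + 4e+11) / 2 ≈ 2.4e+11 m = 240 Gm.
(b) e = (rₐ − rₚ) / (rₐ + rₚ) = (4e+11 − 8e+10) / (4e+11 + 8e+10) ≈ 0.6667.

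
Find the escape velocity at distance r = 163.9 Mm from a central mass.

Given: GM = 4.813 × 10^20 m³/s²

Convert to SI: r = 163.9 Mm = 1.639e+08 m.
Escape velocity comes from setting total energy to zero: ½v² − GM/r = 0 ⇒ v_esc = √(2GM / r).
v_esc = √(2 · 4.813e+20 / 1.639e+08) m/s ≈ 2.423e+06 m/s = 2423 km/s.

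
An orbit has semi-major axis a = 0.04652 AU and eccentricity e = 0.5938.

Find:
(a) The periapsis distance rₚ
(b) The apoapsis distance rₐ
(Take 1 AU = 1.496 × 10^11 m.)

Convert to SI: a = 0.04652 AU = 6.95939e+09 m.
(a) rₚ = a(1 − e) = 6.95939e+09 · (1 − 0.5938) = 6.95939e+09 · 0.4062 ≈ 2.827e+09 m = 0.0189 AU.
(b) rₐ = a(1 + e) = 6.95939e+09 · (1 + 0.5938) = 6.95939e+09 · 1.5938 ≈ 1.109e+10 m = 0.07414 AU.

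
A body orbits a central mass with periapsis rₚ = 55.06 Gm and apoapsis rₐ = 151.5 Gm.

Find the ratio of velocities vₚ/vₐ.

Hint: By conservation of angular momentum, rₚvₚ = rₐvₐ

Convert to SI: rₚ = 55.06 Gm = 5.506e+10 m; rₐ = 151.5 Gm = 1.515e+11 m.
Conservation of angular momentum gives rₚvₚ = rₐvₐ, so vₚ/vₐ = rₐ/rₚ.
vₚ/vₐ = 1.515e+11 / 5.506e+10 ≈ 2.752.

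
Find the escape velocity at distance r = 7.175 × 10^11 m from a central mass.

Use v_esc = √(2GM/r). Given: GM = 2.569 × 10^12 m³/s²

Escape velocity comes from setting total energy to zero: ½v² − GM/r = 0 ⇒ v_esc = √(2GM / r).
v_esc = √(2 · 2.569e+12 / 7.175e+11) m/s ≈ 2.676 m/s = 2.676 m/s.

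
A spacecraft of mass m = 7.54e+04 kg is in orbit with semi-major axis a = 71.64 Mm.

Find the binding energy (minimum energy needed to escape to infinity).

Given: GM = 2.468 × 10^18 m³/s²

Convert to SI: a = 71.64 Mm = 7.164e+07 m.
Total orbital energy is E = −GMm/(2a); binding energy is E_bind = −E = GMm/(2a).
E_bind = 2.468e+18 · 7.54e+04 / (2 · 7.164e+07) J ≈ 1.299e+15 J = 1.299 PJ.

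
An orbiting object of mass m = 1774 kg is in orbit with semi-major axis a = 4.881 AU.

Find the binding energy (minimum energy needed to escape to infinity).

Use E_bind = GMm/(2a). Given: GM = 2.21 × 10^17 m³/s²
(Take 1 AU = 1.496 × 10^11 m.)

Convert to SI: a = 4.881 AU = 7.30198e+11 m.
Total orbital energy is E = −GMm/(2a); binding energy is E_bind = −E = GMm/(2a).
E_bind = 2.21e+17 · 1774 / (2 · 7.30198e+11) J ≈ 2.685e+08 J = 268.5 MJ.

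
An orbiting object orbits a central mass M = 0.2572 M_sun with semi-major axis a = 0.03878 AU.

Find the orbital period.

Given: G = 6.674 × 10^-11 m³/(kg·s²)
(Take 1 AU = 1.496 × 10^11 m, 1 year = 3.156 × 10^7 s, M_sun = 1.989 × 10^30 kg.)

Convert to SI: a = 0.03878 AU = 5.80149e+09 m; M = 0.2572 M_sun = 5.11571e+29 kg.
GM = G · M = 6.674e-11 · 5.11571e+29 = 3.41422e+19 m³/s².
Kepler's third law: T = 2π √(a³ / GM).
Substituting a = 5.80149e+09 m and GM = 3.41422e+19 m³/s²:
T = 2π √((5.80149e+09)³ / 3.41422e+19) s
T ≈ 4.752e+05 s = 0.01506 years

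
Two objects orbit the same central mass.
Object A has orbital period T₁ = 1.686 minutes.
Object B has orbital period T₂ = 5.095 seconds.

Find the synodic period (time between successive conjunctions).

Convert to SI: T₁ = 1.686 minutes = 101.16 s.
T_syn = |T₁ · T₂ / (T₁ − T₂)|.
T_syn = |101.16 · 5.095 / (101.16 − 5.095)| s ≈ 5.365 s = 5.365 seconds.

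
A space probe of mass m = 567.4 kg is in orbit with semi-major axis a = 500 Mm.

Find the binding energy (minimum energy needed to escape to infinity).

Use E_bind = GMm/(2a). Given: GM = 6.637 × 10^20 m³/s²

Convert to SI: a = 500 Mm = 5e+08 m.
Total orbital energy is E = −GMm/(2a); binding energy is E_bind = −E = GMm/(2a).
E_bind = 6.637e+20 · 567.4 / (2 · 5e+08) J ≈ 3.766e+14 J = 376.6 TJ.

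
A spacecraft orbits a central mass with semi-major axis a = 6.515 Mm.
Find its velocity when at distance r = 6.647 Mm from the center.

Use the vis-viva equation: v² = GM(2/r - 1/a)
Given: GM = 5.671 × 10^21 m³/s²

Convert to SI: a = 6.515 Mm = 6.515e+06 m; r = 6.647 Mm = 6.647e+06 m.
Vis-viva: v = √(GM · (2/r − 1/a)).
2/r − 1/a = 2/6.647e+06 − 1/6.515e+06 = 1.47396e-07 m⁻¹.
v = √(5.671e+21 · 1.47396e-07) m/s ≈ 2.891e+07 m/s = 2.891e+04 km/s.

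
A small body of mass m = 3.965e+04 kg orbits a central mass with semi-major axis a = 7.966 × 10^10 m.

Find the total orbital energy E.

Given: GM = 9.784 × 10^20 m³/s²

E = −GMm / (2a).
E = −9.784e+20 · 3.965e+04 / (2 · 7.966e+10) J ≈ -2.435e+14 J = -243.5 TJ.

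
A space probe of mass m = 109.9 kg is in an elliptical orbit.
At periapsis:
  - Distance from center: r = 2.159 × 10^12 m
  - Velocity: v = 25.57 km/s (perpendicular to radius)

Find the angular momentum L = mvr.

Convert to SI: v = 25.57 km/s = 25570 m/s.
Since v is perpendicular to r, L = m · v · r.
L = 109.9 · 25570 · 2.159e+12 kg·m²/s ≈ 6.067e+18 kg·m²/s.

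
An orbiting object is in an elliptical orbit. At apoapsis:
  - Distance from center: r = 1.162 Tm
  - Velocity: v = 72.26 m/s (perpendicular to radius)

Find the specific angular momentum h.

Convert to SI: r = 1.162 Tm = 1.162e+12 m.
With v perpendicular to r, h = r · v.
h = 1.162e+12 · 72.26 m²/s ≈ 8.397e+13 m²/s.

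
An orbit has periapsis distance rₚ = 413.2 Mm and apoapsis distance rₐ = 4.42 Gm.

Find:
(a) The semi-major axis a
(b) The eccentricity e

Convert to SI: rₚ = 413.2 Mm = 4.132e+08 m; rₐ = 4.42 Gm = 4.42e+09 m.
(a) a = (rₚ + rₐ) / 2 = (4.132e+08 + 4.42e+09) / 2 ≈ 2.417e+09 m = 2.417 Gm.
(b) e = (rₐ − rₚ) / (rₐ + rₚ) = (4.42e+09 − 4.132e+08) / (4.42e+09 + 4.132e+08) ≈ 0.829.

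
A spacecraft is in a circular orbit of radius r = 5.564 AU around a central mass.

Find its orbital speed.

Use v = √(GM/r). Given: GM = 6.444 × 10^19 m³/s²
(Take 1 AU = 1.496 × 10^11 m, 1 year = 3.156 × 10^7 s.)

Convert to SI: r = 5.564 AU = 8.32374e+11 m.
For a circular orbit, gravity supplies the centripetal force, so v = √(GM / r).
v = √(6.444e+19 / 8.32374e+11) m/s ≈ 8799 m/s = 1.856 AU/year.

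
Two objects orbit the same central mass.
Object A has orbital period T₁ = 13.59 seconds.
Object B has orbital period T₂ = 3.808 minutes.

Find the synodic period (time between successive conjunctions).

Convert to SI: T₂ = 3.808 minutes = 228.48 s.
T_syn = |T₁ · T₂ / (T₁ − T₂)|.
T_syn = |13.59 · 228.48 / (13.59 − 228.48)| s ≈ 14.45 s = 14.45 seconds.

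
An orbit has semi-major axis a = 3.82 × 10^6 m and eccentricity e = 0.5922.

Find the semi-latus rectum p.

p = a (1 − e²).
p = 3.82e+06 · (1 − (0.5922)²) = 3.82e+06 · 0.649299 ≈ 2.48e+06 m = 2.48 × 10^6 m.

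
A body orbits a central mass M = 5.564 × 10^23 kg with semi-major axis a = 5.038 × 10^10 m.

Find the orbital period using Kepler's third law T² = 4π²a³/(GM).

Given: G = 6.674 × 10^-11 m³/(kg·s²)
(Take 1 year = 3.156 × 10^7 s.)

GM = G · M = 6.674e-11 · 5.564e+23 = 3.71341e+13 m³/s².
Kepler's third law: T = 2π √(a³ / GM).
Substituting a = 5.038e+10 m and GM = 3.71341e+13 m³/s²:
T = 2π √((5.038e+10)³ / 3.71341e+13) s
T ≈ 1.166e+10 s = 369.4 years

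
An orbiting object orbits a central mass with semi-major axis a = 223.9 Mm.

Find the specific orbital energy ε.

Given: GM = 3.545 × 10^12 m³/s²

Convert to SI: a = 223.9 Mm = 2.239e+08 m.
ε = −GM / (2a).
ε = −3.545e+12 / (2 · 2.239e+08) J/kg ≈ -7916 J/kg = -7.916 kJ/kg.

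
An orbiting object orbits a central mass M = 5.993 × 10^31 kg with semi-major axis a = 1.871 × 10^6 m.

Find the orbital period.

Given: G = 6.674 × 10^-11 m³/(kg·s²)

GM = G · M = 6.674e-11 · 5.993e+31 = 3.99973e+21 m³/s².
Kepler's third law: T = 2π √(a³ / GM).
Substituting a = 1.871e+06 m and GM = 3.99973e+21 m³/s²:
T = 2π √((1.871e+06)³ / 3.99973e+21) s
T ≈ 0.2543 s = 0.2543 seconds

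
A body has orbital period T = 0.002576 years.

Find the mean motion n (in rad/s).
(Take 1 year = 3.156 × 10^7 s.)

Convert to SI: T = 0.002576 years = 81298.6 s.
n = 2π / T.
n = 2π / 81298.6 s ≈ 7.729e-05 rad/s.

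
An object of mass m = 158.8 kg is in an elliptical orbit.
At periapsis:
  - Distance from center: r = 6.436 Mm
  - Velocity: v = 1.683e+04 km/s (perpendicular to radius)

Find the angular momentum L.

Convert to SI: r = 6.436 Mm = 6.436e+06 m; v = 1.683e+04 km/s = 1.683e+07 m/s.
Since v is perpendicular to r, L = m · v · r.
L = 158.8 · 1.683e+07 · 6.436e+06 kg·m²/s ≈ 1.72e+16 kg·m²/s.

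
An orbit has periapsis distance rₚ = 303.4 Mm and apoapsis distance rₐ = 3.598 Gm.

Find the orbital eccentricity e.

Convert to SI: rₚ = 303.4 Mm = 3.034e+08 m; rₐ = 3.598 Gm = 3.598e+09 m.
e = (rₐ − rₚ) / (rₐ + rₚ).
e = (3.598e+09 − 3.034e+08) / (3.598e+09 + 3.034e+08) = 3.2946e+09 / 3.9014e+09 ≈ 0.8445.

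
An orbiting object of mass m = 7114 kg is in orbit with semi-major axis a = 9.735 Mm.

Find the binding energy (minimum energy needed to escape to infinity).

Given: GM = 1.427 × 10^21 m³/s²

Convert to SI: a = 9.735 Mm = 9.735e+06 m.
Total orbital energy is E = −GMm/(2a); binding energy is E_bind = −E = GMm/(2a).
E_bind = 1.427e+21 · 7114 / (2 · 9.735e+06) J ≈ 5.214e+17 J = 521.4 PJ.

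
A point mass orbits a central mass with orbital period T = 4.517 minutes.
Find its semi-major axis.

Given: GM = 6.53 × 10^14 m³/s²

Convert to SI: T = 4.517 minutes = 271.02 s.
Invert Kepler's third law: a = (GM · T² / (4π²))^(1/3).
Substituting T = 271.02 s and GM = 6.53e+14 m³/s²:
a = (6.53e+14 · (271.02)² / (4π²))^(1/3) m
a ≈ 1.067e+06 m = 1.067 Mm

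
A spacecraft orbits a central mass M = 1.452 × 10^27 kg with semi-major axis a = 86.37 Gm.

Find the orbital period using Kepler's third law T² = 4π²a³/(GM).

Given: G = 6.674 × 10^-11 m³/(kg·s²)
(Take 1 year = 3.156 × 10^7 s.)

Convert to SI: a = 86.37 Gm = 8.637e+10 m.
GM = G · M = 6.674e-11 · 1.452e+27 = 9.69065e+16 m³/s².
Kepler's third law: T = 2π √(a³ / GM).
Substituting a = 8.637e+10 m and GM = 9.69065e+16 m³/s²:
T = 2π √((8.637e+10)³ / 9.69065e+16) s
T ≈ 5.123e+08 s = 16.23 years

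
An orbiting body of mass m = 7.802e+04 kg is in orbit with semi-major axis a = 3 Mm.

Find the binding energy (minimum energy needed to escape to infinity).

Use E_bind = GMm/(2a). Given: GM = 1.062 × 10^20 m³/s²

Convert to SI: a = 3 Mm = 3e+06 m.
Total orbital energy is E = −GMm/(2a); binding energy is E_bind = −E = GMm/(2a).
E_bind = 1.062e+20 · 7.802e+04 / (2 · 3e+06) J ≈ 1.381e+18 J = 1.381 EJ.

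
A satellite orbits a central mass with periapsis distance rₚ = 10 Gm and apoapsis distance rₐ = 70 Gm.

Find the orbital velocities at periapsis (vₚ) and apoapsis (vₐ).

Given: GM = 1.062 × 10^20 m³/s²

Convert to SI: rₚ = 10 Gm = 1e+10 m; rₐ = 70 Gm = 7e+10 m.
Use the vis-viva equation v² = GM(2/r − 1/a) with a = (rₚ + rₐ)/2 = (1e+10 + 7e+10)/2 = 4e+10 m.
vₚ = √(GM · (2/rₚ − 1/a)) = √(1.062e+20 · (2/1e+10 − 1/4e+10)) m/s ≈ 1.363e+05 m/s = 136.3 km/s.
vₐ = √(GM · (2/rₐ − 1/a)) = √(1.062e+20 · (2/7e+10 − 1/4e+10)) m/s ≈ 1.948e+04 m/s = 19.48 km/s.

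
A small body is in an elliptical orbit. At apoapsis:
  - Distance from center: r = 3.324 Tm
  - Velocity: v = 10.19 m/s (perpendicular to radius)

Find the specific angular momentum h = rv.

Convert to SI: r = 3.324 Tm = 3.324e+12 m.
With v perpendicular to r, h = r · v.
h = 3.324e+12 · 10.19 m²/s ≈ 3.387e+13 m²/s.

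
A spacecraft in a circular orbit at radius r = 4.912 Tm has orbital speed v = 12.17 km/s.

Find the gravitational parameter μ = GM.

Convert to SI: r = 4.912 Tm = 4.912e+12 m; v = 12.17 km/s = 12170 m/s.
For a circular orbit v² = GM/r, so GM = v² · r.
GM = (12170)² · 4.912e+12 m³/s² ≈ 7.275e+20 m³/s² = 7.275 × 10^20 m³/s².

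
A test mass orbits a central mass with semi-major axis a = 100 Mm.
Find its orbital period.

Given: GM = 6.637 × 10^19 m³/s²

Convert to SI: a = 100 Mm = 1e+08 m.
Kepler's third law: T = 2π √(a³ / GM).
Substituting a = 1e+08 m and GM = 6.637e+19 m³/s²:
T = 2π √((1e+08)³ / 6.637e+19) s
T ≈ 771.2 s = 12.85 minutes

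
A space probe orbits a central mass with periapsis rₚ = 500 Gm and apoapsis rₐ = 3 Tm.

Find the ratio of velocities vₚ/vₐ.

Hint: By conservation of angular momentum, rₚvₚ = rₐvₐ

Convert to SI: rₚ = 500 Gm = 5e+11 m; rₐ = 3 Tm = 3e+12 m.
Conservation of angular momentum gives rₚvₚ = rₐvₐ, so vₚ/vₐ = rₐ/rₚ.
vₚ/vₐ = 3e+12 / 5e+11 ≈ 6.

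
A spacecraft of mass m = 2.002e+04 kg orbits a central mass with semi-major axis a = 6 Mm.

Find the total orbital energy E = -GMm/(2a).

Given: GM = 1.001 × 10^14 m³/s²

Convert to SI: a = 6 Mm = 6e+06 m.
E = −GMm / (2a).
E = −1.001e+14 · 2.002e+04 / (2 · 6e+06) J ≈ -1.67e+11 J = -167 GJ.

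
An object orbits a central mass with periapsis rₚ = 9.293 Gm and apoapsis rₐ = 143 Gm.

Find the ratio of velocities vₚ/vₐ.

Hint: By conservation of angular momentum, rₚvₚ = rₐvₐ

Convert to SI: rₚ = 9.293 Gm = 9.293e+09 m; rₐ = 143 Gm = 1.43e+11 m.
Conservation of angular momentum gives rₚvₚ = rₐvₐ, so vₚ/vₐ = rₐ/rₚ.
vₚ/vₐ = 1.43e+11 / 9.293e+09 ≈ 15.39.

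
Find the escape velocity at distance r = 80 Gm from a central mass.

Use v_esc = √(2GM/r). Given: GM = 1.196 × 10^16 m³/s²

Convert to SI: r = 80 Gm = 8e+10 m.
Escape velocity comes from setting total energy to zero: ½v² − GM/r = 0 ⇒ v_esc = √(2GM / r).
v_esc = √(2 · 1.196e+16 / 8e+10) m/s ≈ 546.8 m/s = 546.8 m/s.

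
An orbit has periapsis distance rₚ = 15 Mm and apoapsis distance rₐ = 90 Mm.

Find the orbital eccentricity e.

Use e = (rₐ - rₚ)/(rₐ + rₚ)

Convert to SI: rₚ = 15 Mm = 1.5e+07 m; rₐ = 90 Mm = 9e+07 m.
e = (rₐ − rₚ) / (rₐ + rₚ).
e = (9e+07 − 1.5e+07) / (9e+07 + 1.5e+07) = 7.5e+07 / 1.05e+08 ≈ 0.7143.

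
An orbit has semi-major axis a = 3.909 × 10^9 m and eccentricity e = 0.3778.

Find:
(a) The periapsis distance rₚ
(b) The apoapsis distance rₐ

(a) rₚ = a(1 − e) = 3.909e+09 · (1 − 0.3778) = 3.909e+09 · 0.6222 ≈ 2.432e+09 m = 2.432 × 10^9 m.
(b) rₐ = a(1 + e) = 3.909e+09 · (1 + 0.3778) = 3.909e+09 · 1.3778 ≈ 5.386e+09 m = 5.386 × 10^9 m.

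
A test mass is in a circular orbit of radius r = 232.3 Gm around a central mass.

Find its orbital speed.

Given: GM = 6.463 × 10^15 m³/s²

Convert to SI: r = 232.3 Gm = 2.323e+11 m.
For a circular orbit, gravity supplies the centripetal force, so v = √(GM / r).
v = √(6.463e+15 / 2.323e+11) m/s ≈ 166.8 m/s = 166.8 m/s.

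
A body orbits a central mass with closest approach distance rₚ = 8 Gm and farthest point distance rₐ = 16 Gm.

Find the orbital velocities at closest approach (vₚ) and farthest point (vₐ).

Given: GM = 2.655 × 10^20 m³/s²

Convert to SI: rₚ = 8 Gm = 8e+09 m; rₐ = 16 Gm = 1.6e+10 m.
Use the vis-viva equation v² = GM(2/r − 1/a) with a = (rₚ + rₐ)/2 = (8e+09 + 1.6e+10)/2 = 1.2e+10 m.
vₚ = √(GM · (2/rₚ − 1/a)) = √(2.655e+20 · (2/8e+09 − 1/1.2e+10)) m/s ≈ 2.104e+05 m/s = 210.4 km/s.
vₐ = √(GM · (2/rₐ − 1/a)) = √(2.655e+20 · (2/1.6e+10 − 1/1.2e+10)) m/s ≈ 1.052e+05 m/s = 105.2 km/s.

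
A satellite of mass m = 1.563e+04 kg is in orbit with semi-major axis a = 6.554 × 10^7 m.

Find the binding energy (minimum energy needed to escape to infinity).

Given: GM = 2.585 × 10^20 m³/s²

Total orbital energy is E = −GMm/(2a); binding energy is E_bind = −E = GMm/(2a).
E_bind = 2.585e+20 · 1.563e+04 / (2 · 6.554e+07) J ≈ 3.082e+16 J = 30.82 PJ.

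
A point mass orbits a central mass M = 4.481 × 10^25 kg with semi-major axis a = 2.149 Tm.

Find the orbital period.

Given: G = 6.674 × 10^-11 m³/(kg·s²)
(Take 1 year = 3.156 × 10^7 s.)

Convert to SI: a = 2.149 Tm = 2.149e+12 m.
GM = G · M = 6.674e-11 · 4.481e+25 = 2.99062e+15 m³/s².
Kepler's third law: T = 2π √(a³ / GM).
Substituting a = 2.149e+12 m and GM = 2.99062e+15 m³/s²:
T = 2π √((2.149e+12)³ / 2.99062e+15) s
T ≈ 3.62e+11 s = 1.147e+04 years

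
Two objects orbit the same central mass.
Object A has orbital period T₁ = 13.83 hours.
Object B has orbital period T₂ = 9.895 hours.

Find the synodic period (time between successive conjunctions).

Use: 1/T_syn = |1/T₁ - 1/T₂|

Convert to SI: T₁ = 13.83 hours = 49788 s; T₂ = 9.895 hours = 35622 s.
T_syn = |T₁ · T₂ / (T₁ − T₂)|.
T_syn = |49788 · 35622 / (49788 − 35622)| s ≈ 1.252e+05 s = 1.449 days.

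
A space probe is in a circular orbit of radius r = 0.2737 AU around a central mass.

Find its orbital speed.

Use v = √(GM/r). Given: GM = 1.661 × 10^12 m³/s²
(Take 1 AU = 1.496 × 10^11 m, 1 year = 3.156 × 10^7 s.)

Convert to SI: r = 0.2737 AU = 4.09455e+10 m.
For a circular orbit, gravity supplies the centripetal force, so v = √(GM / r).
v = √(1.661e+12 / 4.09455e+10) m/s ≈ 6.369 m/s = 0.001344 AU/year.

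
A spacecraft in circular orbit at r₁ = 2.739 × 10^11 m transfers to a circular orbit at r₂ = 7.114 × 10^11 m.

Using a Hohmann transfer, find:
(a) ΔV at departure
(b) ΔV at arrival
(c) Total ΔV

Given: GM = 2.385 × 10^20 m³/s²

Transfer semi-major axis: a_t = (r₁ + r₂)/2 = (2.739e+11 + 7.114e+11)/2 = 4.9265e+11 m.
Circular speeds: v₁ = √(GM/r₁) = 29508.6 m/s, v₂ = √(GM/r₂) = 18310 m/s.
Transfer speeds (vis-viva v² = GM(2/r − 1/a_t)): v₁ᵗ = 35459.8 m/s, v₂ᵗ = 13652.6 m/s.
(a) ΔV₁ = |v₁ᵗ − v₁| ≈ 5951 m/s = 5.951 km/s.
(b) ΔV₂ = |v₂ − v₂ᵗ| ≈ 4657 m/s = 4.657 km/s.
(c) ΔV_total = ΔV₁ + ΔV₂ ≈ 1.061e+04 m/s = 10.61 km/s.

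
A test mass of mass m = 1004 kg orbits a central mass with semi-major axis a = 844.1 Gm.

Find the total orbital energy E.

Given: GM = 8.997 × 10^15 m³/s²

Convert to SI: a = 844.1 Gm = 8.441e+11 m.
E = −GMm / (2a).
E = −8.997e+15 · 1004 / (2 · 8.441e+11) J ≈ -5.351e+06 J = -5.351 MJ.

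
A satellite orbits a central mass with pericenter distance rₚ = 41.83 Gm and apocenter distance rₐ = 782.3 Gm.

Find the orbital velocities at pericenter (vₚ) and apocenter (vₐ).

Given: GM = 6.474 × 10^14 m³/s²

Convert to SI: rₚ = 41.83 Gm = 4.183e+10 m; rₐ = 782.3 Gm = 7.823e+11 m.
Use the vis-viva equation v² = GM(2/r − 1/a) with a = (rₚ + rₐ)/2 = (4.183e+10 + 7.823e+11)/2 = 4.12065e+11 m.
vₚ = √(GM · (2/rₚ − 1/a)) = √(6.474e+14 · (2/4.183e+10 − 1/4.12065e+11)) m/s ≈ 171.4 m/s = 171.4 m/s.
vₐ = √(GM · (2/rₐ − 1/a)) = √(6.474e+14 · (2/7.823e+11 − 1/4.12065e+11)) m/s ≈ 9.166 m/s = 9.166 m/s.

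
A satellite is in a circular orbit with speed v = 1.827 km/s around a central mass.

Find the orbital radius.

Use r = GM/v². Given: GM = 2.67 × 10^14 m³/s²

Convert to SI: v = 1.827 km/s = 1827 m/s.
For a circular orbit, v² = GM / r, so r = GM / v².
r = 2.67e+14 / (1827)² m ≈ 7.999e+07 m = 79.99 Mm.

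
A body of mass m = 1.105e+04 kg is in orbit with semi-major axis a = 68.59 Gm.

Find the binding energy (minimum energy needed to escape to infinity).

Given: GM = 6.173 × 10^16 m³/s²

Convert to SI: a = 68.59 Gm = 6.859e+10 m.
Total orbital energy is E = −GMm/(2a); binding energy is E_bind = −E = GMm/(2a).
E_bind = 6.173e+16 · 1.105e+04 / (2 · 6.859e+10) J ≈ 4.972e+09 J = 4.972 GJ.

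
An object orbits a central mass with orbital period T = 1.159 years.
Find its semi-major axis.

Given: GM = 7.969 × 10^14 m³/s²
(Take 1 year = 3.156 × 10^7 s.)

Convert to SI: T = 1.159 years = 3.6578e+07 s.
Invert Kepler's third law: a = (GM · T² / (4π²))^(1/3).
Substituting T = 3.6578e+07 s and GM = 7.969e+14 m³/s²:
a = (7.969e+14 · (3.6578e+07)² / (4π²))^(1/3) m
a ≈ 3e+09 m = 3 Gm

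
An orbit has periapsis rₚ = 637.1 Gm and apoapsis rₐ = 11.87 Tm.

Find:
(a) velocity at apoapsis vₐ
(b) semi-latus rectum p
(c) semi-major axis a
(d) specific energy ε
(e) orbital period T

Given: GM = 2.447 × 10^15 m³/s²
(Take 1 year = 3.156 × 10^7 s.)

Convert to SI: rₚ = 637.1 Gm = 6.371e+11 m; rₐ = 11.87 Tm = 1.187e+13 m.
(a) With a = (rₚ + rₐ)/2 = 6.25355e+12 m, vₐ = √(GM (2/rₐ − 1/a)) = √(2.447e+15 · (2/1.187e+13 − 1/6.25355e+12)) m/s ≈ 4.583 m/s
(b) From a = (rₚ + rₐ)/2 = 6.25355e+12 m and e = (rₐ − rₚ)/(rₐ + rₚ) = 0.898122, p = a(1 − e²) = 6.25355e+12 · (1 − (0.898122)²) ≈ 1.209e+12 m
(c) a = (rₚ + rₐ)/2 = (6.371e+11 + 1.187e+13)/2 ≈ 6.254e+12 m
(d) With a = (rₚ + rₐ)/2 = 6.25355e+12 m, ε = −GM/(2a) = −2.447e+15/(2 · 6.25355e+12) J/kg ≈ -195.6 J/kg
(e) With a = (rₚ + rₐ)/2 = 6.25355e+12 m, T = 2π √(a³/GM) = 2π √((6.25355e+12)³/2.447e+15) s ≈ 1.986e+12 s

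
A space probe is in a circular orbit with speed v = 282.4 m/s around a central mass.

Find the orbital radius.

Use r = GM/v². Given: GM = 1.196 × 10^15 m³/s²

For a circular orbit, v² = GM / r, so r = GM / v².
r = 1.196e+15 / (282.4)² m ≈ 1.5e+10 m = 15 Gm.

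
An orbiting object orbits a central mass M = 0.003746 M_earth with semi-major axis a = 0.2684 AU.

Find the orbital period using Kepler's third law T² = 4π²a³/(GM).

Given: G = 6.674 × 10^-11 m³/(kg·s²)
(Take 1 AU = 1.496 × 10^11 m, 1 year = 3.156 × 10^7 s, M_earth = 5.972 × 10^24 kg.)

Convert to SI: a = 0.2684 AU = 4.01526e+10 m; M = 0.003746 M_earth = 2.23711e+22 kg.
GM = G · M = 6.674e-11 · 2.23711e+22 = 1.49305e+12 m³/s².
Kepler's third law: T = 2π √(a³ / GM).
Substituting a = 4.01526e+10 m and GM = 1.49305e+12 m³/s²:
T = 2π √((4.01526e+10)³ / 1.49305e+12) s
T ≈ 4.137e+10 s = 1311 years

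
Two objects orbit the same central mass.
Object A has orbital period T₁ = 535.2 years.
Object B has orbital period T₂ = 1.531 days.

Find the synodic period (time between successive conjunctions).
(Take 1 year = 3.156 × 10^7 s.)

Convert to SI: T₁ = 535.2 years = 1.68909e+10 s; T₂ = 1.531 days = 132278 s.
T_syn = |T₁ · T₂ / (T₁ − T₂)|.
T_syn = |1.68909e+10 · 132278 / (1.68909e+10 − 132278)| s ≈ 1.323e+05 s = 1.531 days.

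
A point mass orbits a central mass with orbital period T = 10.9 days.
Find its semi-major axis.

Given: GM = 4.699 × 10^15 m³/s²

Convert to SI: T = 10.9 days = 941760 s.
Invert Kepler's third law: a = (GM · T² / (4π²))^(1/3).
Substituting T = 941760 s and GM = 4.699e+15 m³/s²:
a = (4.699e+15 · (941760)² / (4π²))^(1/3) m
a ≈ 4.726e+08 m = 472.6 Mm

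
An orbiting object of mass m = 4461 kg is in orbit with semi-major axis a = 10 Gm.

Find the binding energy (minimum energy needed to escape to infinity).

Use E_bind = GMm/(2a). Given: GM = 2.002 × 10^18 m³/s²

Convert to SI: a = 10 Gm = 1e+10 m.
Total orbital energy is E = −GMm/(2a); binding energy is E_bind = −E = GMm/(2a).
E_bind = 2.002e+18 · 4461 / (2 · 1e+10) J ≈ 4.465e+11 J = 446.5 GJ.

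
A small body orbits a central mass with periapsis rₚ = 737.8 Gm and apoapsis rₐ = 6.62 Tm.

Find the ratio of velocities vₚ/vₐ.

Convert to SI: rₚ = 737.8 Gm = 7.378e+11 m; rₐ = 6.62 Tm = 6.62e+12 m.
Conservation of angular momentum gives rₚvₚ = rₐvₐ, so vₚ/vₐ = rₐ/rₚ.
vₚ/vₐ = 6.62e+12 / 7.378e+11 ≈ 8.973.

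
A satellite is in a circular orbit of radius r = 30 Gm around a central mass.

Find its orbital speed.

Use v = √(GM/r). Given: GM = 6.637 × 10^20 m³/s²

Convert to SI: r = 30 Gm = 3e+10 m.
For a circular orbit, gravity supplies the centripetal force, so v = √(GM / r).
v = √(6.637e+20 / 3e+10) m/s ≈ 1.487e+05 m/s = 148.7 km/s.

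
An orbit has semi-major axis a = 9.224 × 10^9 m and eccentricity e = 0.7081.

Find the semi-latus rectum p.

p = a (1 − e²).
p = 9.224e+09 · (1 − (0.7081)²) = 9.224e+09 · 0.498594 ≈ 4.599e+09 m = 4.599 × 10^9 m.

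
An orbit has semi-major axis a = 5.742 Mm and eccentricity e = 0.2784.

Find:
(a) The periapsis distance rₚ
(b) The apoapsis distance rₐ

Convert to SI: a = 5.742 Mm = 5.742e+06 m.
(a) rₚ = a(1 − e) = 5.742e+06 · (1 − 0.2784) = 5.742e+06 · 0.7216 ≈ 4.143e+06 m = 4.143 Mm.
(b) rₐ = a(1 + e) = 5.742e+06 · (1 + 0.2784) = 5.742e+06 · 1.2784 ≈ 7.341e+06 m = 7.341 Mm.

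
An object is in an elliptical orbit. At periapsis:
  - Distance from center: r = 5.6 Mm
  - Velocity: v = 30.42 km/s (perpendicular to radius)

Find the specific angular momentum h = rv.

Convert to SI: r = 5.6 Mm = 5.6e+06 m; v = 30.42 km/s = 30420 m/s.
With v perpendicular to r, h = r · v.
h = 5.6e+06 · 30420 m²/s ≈ 1.704e+11 m²/s.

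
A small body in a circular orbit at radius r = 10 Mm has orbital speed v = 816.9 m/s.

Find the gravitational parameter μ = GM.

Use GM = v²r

Convert to SI: r = 10 Mm = 1e+07 m.
For a circular orbit v² = GM/r, so GM = v² · r.
GM = (816.9)² · 1e+07 m³/s² ≈ 6.673e+12 m³/s² = 6.673 × 10^12 m³/s².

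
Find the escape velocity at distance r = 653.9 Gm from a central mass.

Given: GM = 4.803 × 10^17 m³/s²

Convert to SI: r = 653.9 Gm = 6.539e+11 m.
Escape velocity comes from setting total energy to zero: ½v² − GM/r = 0 ⇒ v_esc = √(2GM / r).
v_esc = √(2 · 4.803e+17 / 6.539e+11) m/s ≈ 1212 m/s = 1.212 km/s.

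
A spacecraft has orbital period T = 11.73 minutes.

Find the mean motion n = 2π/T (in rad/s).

Convert to SI: T = 11.73 minutes = 703.8 s.
n = 2π / T.
n = 2π / 703.8 s ≈ 0.008928 rad/s.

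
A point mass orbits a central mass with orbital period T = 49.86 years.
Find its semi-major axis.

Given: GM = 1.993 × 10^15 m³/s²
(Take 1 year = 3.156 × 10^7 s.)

Convert to SI: T = 49.86 years = 1.57358e+09 s.
Invert Kepler's third law: a = (GM · T² / (4π²))^(1/3).
Substituting T = 1.57358e+09 s and GM = 1.993e+15 m³/s²:
a = (1.993e+15 · (1.57358e+09)² / (4π²))^(1/3) m
a ≈ 5e+10 m = 50 Gm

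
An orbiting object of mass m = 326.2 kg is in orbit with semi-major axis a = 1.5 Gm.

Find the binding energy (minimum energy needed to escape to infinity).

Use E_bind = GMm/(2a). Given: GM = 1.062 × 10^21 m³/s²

Convert to SI: a = 1.5 Gm = 1.5e+09 m.
Total orbital energy is E = −GMm/(2a); binding energy is E_bind = −E = GMm/(2a).
E_bind = 1.062e+21 · 326.2 / (2 · 1.5e+09) J ≈ 1.155e+14 J = 115.5 TJ.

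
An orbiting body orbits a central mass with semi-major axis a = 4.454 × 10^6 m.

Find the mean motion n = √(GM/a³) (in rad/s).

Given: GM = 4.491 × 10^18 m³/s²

n = √(GM / a³).
n = √(4.491e+18 / (4.454e+06)³) rad/s ≈ 0.2254 rad/s.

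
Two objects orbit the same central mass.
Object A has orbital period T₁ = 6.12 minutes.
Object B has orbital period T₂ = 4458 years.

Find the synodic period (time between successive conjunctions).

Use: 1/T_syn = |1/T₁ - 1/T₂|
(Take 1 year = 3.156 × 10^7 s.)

Convert to SI: T₁ = 6.12 minutes = 367.2 s; T₂ = 4458 years = 1.40694e+11 s.
T_syn = |T₁ · T₂ / (T₁ − T₂)|.
T_syn = |367.2 · 1.40694e+11 / (367.2 − 1.40694e+11)| s ≈ 367.2 s = 6.12 minutes.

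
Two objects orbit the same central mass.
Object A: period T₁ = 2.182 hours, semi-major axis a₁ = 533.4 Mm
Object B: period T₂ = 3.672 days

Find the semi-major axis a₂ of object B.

Convert to SI: T₁ = 2.182 hours = 7855.2 s; a₁ = 533.4 Mm = 5.334e+08 m; T₂ = 3.672 days = 317261 s.
Kepler's third law: (T₁/T₂)² = (a₁/a₂)³ ⇒ a₂ = a₁ · (T₂/T₁)^(2/3).
T₂/T₁ = 317261 / 7855.2 = 40.3886.
a₂ = 5.334e+08 · (40.3886)^(2/3) m ≈ 6.279e+09 m = 6.279 Gm.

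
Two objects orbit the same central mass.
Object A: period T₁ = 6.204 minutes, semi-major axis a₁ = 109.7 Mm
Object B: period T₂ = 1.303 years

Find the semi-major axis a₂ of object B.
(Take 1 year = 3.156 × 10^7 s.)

Convert to SI: T₁ = 6.204 minutes = 372.24 s; a₁ = 109.7 Mm = 1.097e+08 m; T₂ = 1.303 years = 4.11227e+07 s.
Kepler's third law: (T₁/T₂)² = (a₁/a₂)³ ⇒ a₂ = a₁ · (T₂/T₁)^(2/3).
T₂/T₁ = 4.11227e+07 / 372.24 = 110474.
a₂ = 1.097e+08 · (110474)^(2/3) m ≈ 2.526e+11 m = 252.6 Gm.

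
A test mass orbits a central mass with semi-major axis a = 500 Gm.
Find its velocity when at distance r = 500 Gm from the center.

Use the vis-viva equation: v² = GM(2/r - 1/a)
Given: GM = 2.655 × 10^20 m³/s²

Convert to SI: a = 500 Gm = 5e+11 m; r = 500 Gm = 5e+11 m.
Vis-viva: v = √(GM · (2/r − 1/a)).
2/r − 1/a = 2/5e+11 − 1/5e+11 = 2e-12 m⁻¹.
v = √(2.655e+20 · 2e-12) m/s ≈ 2.304e+04 m/s = 23.04 km/s.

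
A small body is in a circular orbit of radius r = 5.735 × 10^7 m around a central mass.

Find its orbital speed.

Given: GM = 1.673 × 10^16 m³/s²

For a circular orbit, gravity supplies the centripetal force, so v = √(GM / r).
v = √(1.673e+16 / 5.735e+07) m/s ≈ 1.708e+04 m/s = 17.08 km/s.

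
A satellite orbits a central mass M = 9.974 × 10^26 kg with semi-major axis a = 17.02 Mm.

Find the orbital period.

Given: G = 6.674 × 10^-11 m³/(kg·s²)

Convert to SI: a = 17.02 Mm = 1.702e+07 m.
GM = G · M = 6.674e-11 · 9.974e+26 = 6.65665e+16 m³/s².
Kepler's third law: T = 2π √(a³ / GM).
Substituting a = 1.702e+07 m and GM = 6.65665e+16 m³/s²:
T = 2π √((1.702e+07)³ / 6.65665e+16) s
T ≈ 1710 s = 28.5 minutes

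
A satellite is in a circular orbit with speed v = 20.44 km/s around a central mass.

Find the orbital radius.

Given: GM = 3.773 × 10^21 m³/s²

Convert to SI: v = 20.44 km/s = 20440 m/s.
For a circular orbit, v² = GM / r, so r = GM / v².
r = 3.773e+21 / (20440)² m ≈ 9.031e+12 m = 9.031 × 10^12 m.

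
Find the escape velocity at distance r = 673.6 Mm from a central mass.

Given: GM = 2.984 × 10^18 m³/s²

Convert to SI: r = 673.6 Mm = 6.736e+08 m.
Escape velocity comes from setting total energy to zero: ½v² − GM/r = 0 ⇒ v_esc = √(2GM / r).
v_esc = √(2 · 2.984e+18 / 6.736e+08) m/s ≈ 9.413e+04 m/s = 94.13 km/s.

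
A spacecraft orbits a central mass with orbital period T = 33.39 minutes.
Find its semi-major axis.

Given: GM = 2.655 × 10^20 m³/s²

Convert to SI: T = 33.39 minutes = 2003.4 s.
Invert Kepler's third law: a = (GM · T² / (4π²))^(1/3).
Substituting T = 2003.4 s and GM = 2.655e+20 m³/s²:
a = (2.655e+20 · (2003.4)² / (4π²))^(1/3) m
a ≈ 3e+08 m = 300 Mm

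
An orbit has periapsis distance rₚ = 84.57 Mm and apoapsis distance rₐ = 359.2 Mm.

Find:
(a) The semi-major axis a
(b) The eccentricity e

Convert to SI: rₚ = 84.57 Mm = 8.457e+07 m; rₐ = 359.2 Mm = 3.592e+08 m.
(a) a = (rₚ + rₐ) / 2 = (8.457e+07 + 3.592e+08) / 2 ≈ 2.219e+08 m = 221.9 Mm.
(b) e = (rₐ − rₚ) / (rₐ + rₚ) = (3.592e+08 − 8.457e+07) / (3.592e+08 + 8.457e+07) ≈ 0.6189.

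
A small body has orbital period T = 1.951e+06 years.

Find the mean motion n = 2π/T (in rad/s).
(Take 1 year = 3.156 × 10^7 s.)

Convert to SI: T = 1.951e+06 years = 6.15736e+13 s.
n = 2π / T.
n = 2π / 6.15736e+13 s ≈ 1.02e-13 rad/s.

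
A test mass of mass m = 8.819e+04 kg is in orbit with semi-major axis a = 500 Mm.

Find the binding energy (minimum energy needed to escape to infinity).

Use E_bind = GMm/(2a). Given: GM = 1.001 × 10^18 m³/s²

Convert to SI: a = 500 Mm = 5e+08 m.
Total orbital energy is E = −GMm/(2a); binding energy is E_bind = −E = GMm/(2a).
E_bind = 1.001e+18 · 8.819e+04 / (2 · 5e+08) J ≈ 8.828e+13 J = 88.28 TJ.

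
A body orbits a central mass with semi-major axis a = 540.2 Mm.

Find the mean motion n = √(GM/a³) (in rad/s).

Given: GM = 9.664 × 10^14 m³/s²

Convert to SI: a = 540.2 Mm = 5.402e+08 m.
n = √(GM / a³).
n = √(9.664e+14 / (5.402e+08)³) rad/s ≈ 2.476e-06 rad/s.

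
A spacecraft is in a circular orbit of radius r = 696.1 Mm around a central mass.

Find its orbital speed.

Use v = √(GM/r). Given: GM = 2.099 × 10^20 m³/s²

Convert to SI: r = 696.1 Mm = 6.961e+08 m.
For a circular orbit, gravity supplies the centripetal force, so v = √(GM / r).
v = √(2.099e+20 / 6.961e+08) m/s ≈ 5.491e+05 m/s = 549.1 km/s.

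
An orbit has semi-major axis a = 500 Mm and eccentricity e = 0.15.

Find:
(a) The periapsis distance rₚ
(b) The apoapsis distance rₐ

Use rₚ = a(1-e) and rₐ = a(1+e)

Convert to SI: a = 500 Mm = 5e+08 m.
(a) rₚ = a(1 − e) = 5e+08 · (1 − 0.15) = 5e+08 · 0.85 ≈ 4.25e+08 m = 425 Mm.
(b) rₐ = a(1 + e) = 5e+08 · (1 + 0.15) = 5e+08 · 1.15 ≈ 5.75e+08 m = 575 Mm.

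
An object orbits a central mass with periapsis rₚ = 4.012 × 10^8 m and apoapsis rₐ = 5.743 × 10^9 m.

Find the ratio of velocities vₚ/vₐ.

Conservation of angular momentum gives rₚvₚ = rₐvₐ, so vₚ/vₐ = rₐ/rₚ.
vₚ/vₐ = 5.743e+09 / 4.012e+08 ≈ 14.31.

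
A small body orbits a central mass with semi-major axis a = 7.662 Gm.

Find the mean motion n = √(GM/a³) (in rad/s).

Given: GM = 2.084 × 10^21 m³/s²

Convert to SI: a = 7.662 Gm = 7.662e+09 m.
n = √(GM / a³).
n = √(2.084e+21 / (7.662e+09)³) rad/s ≈ 6.807e-05 rad/s.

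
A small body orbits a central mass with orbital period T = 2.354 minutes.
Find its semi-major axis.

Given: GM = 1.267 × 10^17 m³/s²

Convert to SI: T = 2.354 minutes = 141.24 s.
Invert Kepler's third law: a = (GM · T² / (4π²))^(1/3).
Substituting T = 141.24 s and GM = 1.267e+17 m³/s²:
a = (1.267e+17 · (141.24)² / (4π²))^(1/3) m
a ≈ 4e+06 m = 4 Mm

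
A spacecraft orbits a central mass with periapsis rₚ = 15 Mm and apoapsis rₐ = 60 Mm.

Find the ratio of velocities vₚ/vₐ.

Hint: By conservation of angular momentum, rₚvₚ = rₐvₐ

Convert to SI: rₚ = 15 Mm = 1.5e+07 m; rₐ = 60 Mm = 6e+07 m.
Conservation of angular momentum gives rₚvₚ = rₐvₐ, so vₚ/vₐ = rₐ/rₚ.
vₚ/vₐ = 6e+07 / 1.5e+07 ≈ 4.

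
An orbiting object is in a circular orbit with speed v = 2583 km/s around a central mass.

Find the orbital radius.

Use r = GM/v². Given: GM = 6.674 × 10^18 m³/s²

Convert to SI: v = 2583 km/s = 2.583e+06 m/s.
For a circular orbit, v² = GM / r, so r = GM / v².
r = 6.674e+18 / (2.583e+06)² m ≈ 1e+06 m = 1 Mm.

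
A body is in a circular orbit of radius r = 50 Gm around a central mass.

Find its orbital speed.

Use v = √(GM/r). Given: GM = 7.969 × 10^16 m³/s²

Convert to SI: r = 50 Gm = 5e+10 m.
For a circular orbit, gravity supplies the centripetal force, so v = √(GM / r).
v = √(7.969e+16 / 5e+10) m/s ≈ 1262 m/s = 1.262 km/s.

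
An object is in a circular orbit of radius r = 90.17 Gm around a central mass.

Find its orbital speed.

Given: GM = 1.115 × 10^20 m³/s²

Convert to SI: r = 90.17 Gm = 9.017e+10 m.
For a circular orbit, gravity supplies the centripetal force, so v = √(GM / r).
v = √(1.115e+20 / 9.017e+10) m/s ≈ 3.516e+04 m/s = 35.16 km/s.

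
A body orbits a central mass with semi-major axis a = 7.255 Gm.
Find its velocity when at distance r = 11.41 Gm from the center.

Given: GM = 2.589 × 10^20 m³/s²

Convert to SI: a = 7.255 Gm = 7.255e+09 m; r = 11.41 Gm = 1.141e+10 m.
Vis-viva: v = √(GM · (2/r − 1/a)).
2/r − 1/a = 2/1.141e+10 − 1/7.255e+09 = 3.74489e-11 m⁻¹.
v = √(2.589e+20 · 3.74489e-11) m/s ≈ 9.847e+04 m/s = 98.47 km/s.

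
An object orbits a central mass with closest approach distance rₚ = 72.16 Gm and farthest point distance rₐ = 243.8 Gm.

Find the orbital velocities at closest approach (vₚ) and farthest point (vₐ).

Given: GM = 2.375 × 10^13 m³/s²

Convert to SI: rₚ = 72.16 Gm = 7.216e+10 m; rₐ = 243.8 Gm = 2.438e+11 m.
Use the vis-viva equation v² = GM(2/r − 1/a) with a = (rₚ + rₐ)/2 = (7.216e+10 + 2.438e+11)/2 = 1.5798e+11 m.
vₚ = √(GM · (2/rₚ − 1/a)) = √(2.375e+13 · (2/7.216e+10 − 1/1.5798e+11)) m/s ≈ 22.54 m/s = 22.54 m/s.
vₐ = √(GM · (2/rₐ − 1/a)) = √(2.375e+13 · (2/2.438e+11 − 1/1.5798e+11)) m/s ≈ 6.671 m/s = 6.671 m/s.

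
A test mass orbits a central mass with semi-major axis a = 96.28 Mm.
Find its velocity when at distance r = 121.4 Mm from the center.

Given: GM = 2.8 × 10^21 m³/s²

Convert to SI: a = 96.28 Mm = 9.628e+07 m; r = 121.4 Mm = 1.214e+08 m.
Vis-viva: v = √(GM · (2/r − 1/a)).
2/r − 1/a = 2/1.214e+08 − 1/9.628e+07 = 6.08809e-09 m⁻¹.
v = √(2.8e+21 · 6.08809e-09) m/s ≈ 4.129e+06 m/s = 4129 km/s.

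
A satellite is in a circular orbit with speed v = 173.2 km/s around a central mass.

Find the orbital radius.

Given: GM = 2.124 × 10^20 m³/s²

Convert to SI: v = 173.2 km/s = 173200 m/s.
For a circular orbit, v² = GM / r, so r = GM / v².
r = 2.124e+20 / (173200)² m ≈ 7.08e+09 m = 7.08 × 10^9 m.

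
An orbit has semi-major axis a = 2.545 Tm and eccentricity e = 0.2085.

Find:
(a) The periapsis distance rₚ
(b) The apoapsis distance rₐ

Convert to SI: a = 2.545 Tm = 2.545e+12 m.
(a) rₚ = a(1 − e) = 2.545e+12 · (1 − 0.2085) = 2.545e+12 · 0.7915 ≈ 2.014e+12 m = 2.014 Tm.
(b) rₐ = a(1 + e) = 2.545e+12 · (1 + 0.2085) = 2.545e+12 · 1.2085 ≈ 3.076e+12 m = 3.076 Tm.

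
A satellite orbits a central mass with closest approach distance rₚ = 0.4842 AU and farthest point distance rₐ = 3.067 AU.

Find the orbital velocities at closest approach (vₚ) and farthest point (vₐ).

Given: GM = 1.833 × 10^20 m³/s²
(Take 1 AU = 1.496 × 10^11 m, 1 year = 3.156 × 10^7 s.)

Convert to SI: rₚ = 0.4842 AU = 7.24363e+10 m; rₐ = 3.067 AU = 4.58823e+11 m.
Use the vis-viva equation v² = GM(2/r − 1/a) with a = (rₚ + rₐ)/2 = (7.24363e+10 + 4.58823e+11)/2 = 2.6563e+11 m.
vₚ = √(GM · (2/rₚ − 1/a)) = √(1.833e+20 · (2/7.24363e+10 − 1/2.6563e+11)) m/s ≈ 6.611e+04 m/s = 13.95 AU/year.
vₐ = √(GM · (2/rₐ − 1/a)) = √(1.833e+20 · (2/4.58823e+11 − 1/2.6563e+11)) m/s ≈ 1.044e+04 m/s = 2.202 AU/year.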